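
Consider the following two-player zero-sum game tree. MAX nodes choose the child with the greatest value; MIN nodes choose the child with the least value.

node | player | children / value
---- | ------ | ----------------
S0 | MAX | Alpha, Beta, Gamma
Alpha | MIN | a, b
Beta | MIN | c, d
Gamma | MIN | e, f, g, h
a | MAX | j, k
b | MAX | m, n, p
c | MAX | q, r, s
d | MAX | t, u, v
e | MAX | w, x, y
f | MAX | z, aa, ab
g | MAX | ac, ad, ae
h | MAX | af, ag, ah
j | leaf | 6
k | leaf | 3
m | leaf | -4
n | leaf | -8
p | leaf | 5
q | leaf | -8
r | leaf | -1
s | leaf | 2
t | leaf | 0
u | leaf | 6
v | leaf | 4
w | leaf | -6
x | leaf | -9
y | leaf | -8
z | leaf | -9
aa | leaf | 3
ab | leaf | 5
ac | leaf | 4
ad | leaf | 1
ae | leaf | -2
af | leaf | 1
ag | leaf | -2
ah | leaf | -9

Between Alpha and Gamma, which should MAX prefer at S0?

Alpha

a (MAX): max(6, 3) = 6
b (MAX): max(-4, -8, 5) = 5
Alpha (MIN): min(6, 5) = 5
e (MAX): max(-6, -9, -8) = -6
f (MAX): max(-9, 3, 5) = 5
g (MAX): max(4, 1, -2) = 4
h (MAX): max(1, -2, -9) = 1
Gamma (MIN): min(-6, 5, 4, 1) = -6
MAX prefers the higher value; Alpha=5, Gamma=-6. Alpha is better since 5 > -6.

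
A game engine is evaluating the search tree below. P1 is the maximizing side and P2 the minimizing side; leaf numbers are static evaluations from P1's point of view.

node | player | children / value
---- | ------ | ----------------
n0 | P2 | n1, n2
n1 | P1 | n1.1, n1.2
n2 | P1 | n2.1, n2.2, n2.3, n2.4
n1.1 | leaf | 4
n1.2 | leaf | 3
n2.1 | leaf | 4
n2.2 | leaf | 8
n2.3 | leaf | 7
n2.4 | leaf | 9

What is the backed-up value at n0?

n1 (P1): max(4, 3) = 4
n2 (P1): max(4, 8, 7, 9) = 9
n0 (P2): min(4, 9) = 4

4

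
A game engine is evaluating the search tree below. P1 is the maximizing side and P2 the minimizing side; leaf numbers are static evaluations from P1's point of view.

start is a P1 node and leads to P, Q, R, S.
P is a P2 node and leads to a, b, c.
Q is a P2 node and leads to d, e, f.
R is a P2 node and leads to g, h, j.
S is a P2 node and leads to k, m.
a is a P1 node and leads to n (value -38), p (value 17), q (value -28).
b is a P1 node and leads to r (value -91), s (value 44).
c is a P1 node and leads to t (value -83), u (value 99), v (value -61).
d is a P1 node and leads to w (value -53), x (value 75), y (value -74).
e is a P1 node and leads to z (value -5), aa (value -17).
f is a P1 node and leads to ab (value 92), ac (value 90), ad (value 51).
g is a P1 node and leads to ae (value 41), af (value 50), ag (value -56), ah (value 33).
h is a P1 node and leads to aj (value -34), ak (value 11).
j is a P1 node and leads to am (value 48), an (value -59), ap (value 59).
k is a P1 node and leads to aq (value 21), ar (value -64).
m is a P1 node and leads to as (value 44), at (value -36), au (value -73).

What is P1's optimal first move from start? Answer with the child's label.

a (P1): max(-38, 17, -28) = 17
b (P1): max(-91, 44) = 44
c (P1): max(-83, 99, -61) = 99
P (P2): min(17, 44, 99) = 17
d (P1): max(-53, 75, -74) = 75
e (P1): max(-5, -17) = -5
f (P1): max(92, 90, 51) = 92
Q (P2): min(75, -5, 92) = -5
g (P1): max(41, 50, -56, 33) = 50
h (P1): max(-34, 11) = 11
j (P1): max(48, -59, 59) = 59
R (P2): min(50, 11, 59) = 11
k (P1): max(21, -64) = 21
m (P1): max(44, -36, -73) = 44
S (P2): min(21, 44) = 21
start (P1): max(17, -5, 11, 21) = 21
P1 at start wants the highest of {P=17, Q=-5, R=11, S=21}, so chooses S.

S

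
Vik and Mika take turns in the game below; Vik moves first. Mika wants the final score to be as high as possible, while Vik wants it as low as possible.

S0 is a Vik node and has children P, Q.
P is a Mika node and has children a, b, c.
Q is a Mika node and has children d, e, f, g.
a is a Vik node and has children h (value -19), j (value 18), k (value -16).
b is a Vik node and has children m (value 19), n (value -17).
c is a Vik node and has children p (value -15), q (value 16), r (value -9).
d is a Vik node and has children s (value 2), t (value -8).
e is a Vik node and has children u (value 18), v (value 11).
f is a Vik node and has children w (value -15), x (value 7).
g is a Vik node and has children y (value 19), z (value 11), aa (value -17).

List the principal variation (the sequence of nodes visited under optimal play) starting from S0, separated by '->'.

S0 -> P -> c -> p

a (Vik): min(-19, 18, -16) = -19
b (Vik): min(19, -17) = -17
c (Vik): min(-15, 16, -9) = -15
P (Mika): max(-19, -17, -15) = -15
d (Vik): min(2, -8) = -8
e (Vik): min(18, 11) = 11
f (Vik): min(-15, 7) = -15
g (Vik): min(19, 11, -17) = -17
Q (Mika): max(-8, 11, -15, -17) = 11
S0 (Vik): min(-15, 11) = -15
At S0, Vik picks P (lowest: -15).
At P, Mika picks c (highest: -15).
At c, Vik picks p (lowest: -15).
Terminal value -15.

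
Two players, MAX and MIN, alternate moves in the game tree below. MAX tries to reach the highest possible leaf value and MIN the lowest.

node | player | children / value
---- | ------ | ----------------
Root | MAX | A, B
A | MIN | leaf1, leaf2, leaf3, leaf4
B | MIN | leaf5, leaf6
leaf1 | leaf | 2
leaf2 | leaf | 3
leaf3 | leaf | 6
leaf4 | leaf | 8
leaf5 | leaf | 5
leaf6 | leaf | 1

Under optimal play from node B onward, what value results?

1

B (MIN): min(5, 1) = 1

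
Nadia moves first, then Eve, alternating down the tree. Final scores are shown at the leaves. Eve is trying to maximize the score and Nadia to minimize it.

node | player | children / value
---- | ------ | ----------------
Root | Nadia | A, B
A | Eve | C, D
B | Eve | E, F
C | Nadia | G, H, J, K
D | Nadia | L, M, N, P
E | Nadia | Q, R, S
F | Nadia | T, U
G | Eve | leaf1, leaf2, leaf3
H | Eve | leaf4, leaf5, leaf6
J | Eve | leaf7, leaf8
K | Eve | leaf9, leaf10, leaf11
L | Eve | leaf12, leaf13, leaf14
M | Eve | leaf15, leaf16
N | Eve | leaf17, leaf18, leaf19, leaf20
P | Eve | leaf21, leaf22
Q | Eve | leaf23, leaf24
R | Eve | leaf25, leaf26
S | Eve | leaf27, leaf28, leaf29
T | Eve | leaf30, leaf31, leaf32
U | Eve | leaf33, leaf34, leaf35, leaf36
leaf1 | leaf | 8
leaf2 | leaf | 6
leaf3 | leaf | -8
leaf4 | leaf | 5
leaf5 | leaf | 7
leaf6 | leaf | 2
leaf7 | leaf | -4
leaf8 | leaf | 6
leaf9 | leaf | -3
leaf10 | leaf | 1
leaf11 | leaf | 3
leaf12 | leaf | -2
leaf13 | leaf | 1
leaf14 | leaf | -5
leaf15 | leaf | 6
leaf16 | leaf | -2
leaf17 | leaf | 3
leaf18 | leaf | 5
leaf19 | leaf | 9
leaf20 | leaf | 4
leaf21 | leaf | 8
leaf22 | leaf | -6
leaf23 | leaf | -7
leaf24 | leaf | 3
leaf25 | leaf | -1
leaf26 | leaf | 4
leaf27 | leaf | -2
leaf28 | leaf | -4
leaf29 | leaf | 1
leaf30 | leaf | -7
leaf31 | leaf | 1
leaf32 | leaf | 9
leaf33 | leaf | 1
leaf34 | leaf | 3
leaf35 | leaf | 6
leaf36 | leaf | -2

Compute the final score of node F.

6

T (Eve): max(-7, 1, 9) = 9
U (Eve): max(1, 3, 6, -2) = 6
F (Nadia): min(9, 6) = 6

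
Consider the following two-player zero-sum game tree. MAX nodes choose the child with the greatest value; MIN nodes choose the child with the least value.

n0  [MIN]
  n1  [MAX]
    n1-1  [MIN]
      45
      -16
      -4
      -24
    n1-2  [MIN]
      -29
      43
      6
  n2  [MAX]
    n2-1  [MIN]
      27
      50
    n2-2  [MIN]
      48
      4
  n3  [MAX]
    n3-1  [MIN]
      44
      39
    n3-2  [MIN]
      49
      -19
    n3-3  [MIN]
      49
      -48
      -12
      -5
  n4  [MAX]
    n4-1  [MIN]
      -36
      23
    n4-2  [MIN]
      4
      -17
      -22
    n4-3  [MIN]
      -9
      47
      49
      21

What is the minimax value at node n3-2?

-19

n3-2 (MIN): min(49, -19) = -19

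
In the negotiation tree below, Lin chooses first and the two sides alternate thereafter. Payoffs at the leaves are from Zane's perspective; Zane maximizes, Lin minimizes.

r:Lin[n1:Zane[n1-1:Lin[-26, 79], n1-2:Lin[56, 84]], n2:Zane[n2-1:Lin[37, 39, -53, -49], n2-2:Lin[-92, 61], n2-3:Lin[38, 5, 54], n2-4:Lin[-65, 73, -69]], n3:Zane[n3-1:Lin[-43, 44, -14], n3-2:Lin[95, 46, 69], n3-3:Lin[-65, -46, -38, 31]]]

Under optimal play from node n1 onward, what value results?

n1-1 (Lin): min(-26, 79) = -26
n1-2 (Lin): min(56, 84) = 56
n1 (Zane): max(-26, 56) = 56

56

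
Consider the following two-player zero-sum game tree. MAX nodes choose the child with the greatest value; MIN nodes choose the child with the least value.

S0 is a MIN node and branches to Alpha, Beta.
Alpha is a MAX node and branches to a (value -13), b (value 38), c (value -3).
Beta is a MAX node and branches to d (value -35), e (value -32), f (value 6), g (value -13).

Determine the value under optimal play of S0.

6

Alpha (MAX): max(-13, 38, -3) = 38
Beta (MAX): max(-35, -32, 6, -13) = 6
S0 (MIN): min(38, 6) = 6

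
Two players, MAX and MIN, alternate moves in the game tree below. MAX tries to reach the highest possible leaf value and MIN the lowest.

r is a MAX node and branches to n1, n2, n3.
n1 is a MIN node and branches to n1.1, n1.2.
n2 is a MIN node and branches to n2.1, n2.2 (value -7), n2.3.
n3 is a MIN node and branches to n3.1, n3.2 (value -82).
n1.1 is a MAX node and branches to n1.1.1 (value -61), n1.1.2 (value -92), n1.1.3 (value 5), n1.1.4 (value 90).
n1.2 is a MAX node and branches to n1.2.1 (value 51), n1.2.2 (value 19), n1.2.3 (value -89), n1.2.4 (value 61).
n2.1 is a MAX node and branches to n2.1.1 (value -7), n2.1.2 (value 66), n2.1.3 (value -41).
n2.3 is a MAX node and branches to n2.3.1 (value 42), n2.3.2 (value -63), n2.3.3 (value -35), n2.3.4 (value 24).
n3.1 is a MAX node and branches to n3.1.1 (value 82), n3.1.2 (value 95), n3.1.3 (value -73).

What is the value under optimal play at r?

n1.1 (MAX): max(-61, -92, 5, 90) = 90
n1.2 (MAX): max(51, 19, -89, 61) = 61
n1 (MIN): min(90, 61) = 61
n2.1 (MAX): max(-7, 66, -41) = 66
n2.3 (MAX): max(42, -63, -35, 24) = 42
n2 (MIN): min(66, -7, 42) = -7
n3.1 (MAX): max(82, 95, -73) = 95
n3 (MIN): min(95, -82) = -82
r (MAX): max(61, -7, -82) = 61

61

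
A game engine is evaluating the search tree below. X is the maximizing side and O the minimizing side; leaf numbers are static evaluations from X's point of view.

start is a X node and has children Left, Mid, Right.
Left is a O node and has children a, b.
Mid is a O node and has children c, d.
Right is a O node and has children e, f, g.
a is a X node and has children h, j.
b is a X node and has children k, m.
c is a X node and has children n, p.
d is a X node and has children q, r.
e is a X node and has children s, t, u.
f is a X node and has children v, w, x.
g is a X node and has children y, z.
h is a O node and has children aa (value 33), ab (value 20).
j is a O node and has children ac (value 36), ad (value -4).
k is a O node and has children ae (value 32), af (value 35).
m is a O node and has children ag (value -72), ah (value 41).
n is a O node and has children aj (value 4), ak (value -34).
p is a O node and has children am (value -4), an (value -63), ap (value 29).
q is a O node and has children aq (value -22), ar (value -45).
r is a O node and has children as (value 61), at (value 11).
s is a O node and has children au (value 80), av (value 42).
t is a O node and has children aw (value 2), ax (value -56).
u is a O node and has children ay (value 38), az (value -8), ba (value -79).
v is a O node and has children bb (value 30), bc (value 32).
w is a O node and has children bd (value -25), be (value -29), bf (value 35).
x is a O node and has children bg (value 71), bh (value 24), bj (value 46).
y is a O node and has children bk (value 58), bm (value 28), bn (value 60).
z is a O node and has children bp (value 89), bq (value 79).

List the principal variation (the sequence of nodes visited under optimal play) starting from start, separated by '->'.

h (O): min(33, 20) = 20
j (O): min(36, -4) = -4
a (X): max(20, -4) = 20
k (O): min(32, 35) = 32
m (O): min(-72, 41) = -72
b (X): max(32, -72) = 32
Left (O): min(20, 32) = 20
n (O): min(4, -34) = -34
p (O): min(-4, -63, 29) = -63
c (X): max(-34, -63) = -34
q (O): min(-22, -45) = -45
r (O): min(61, 11) = 11
d (X): max(-45, 11) = 11
Mid (O): min(-34, 11) = -34
s (O): min(80, 42) = 42
t (O): min(2, -56) = -56
u (O): min(38, -8, -79) = -79
e (X): max(42, -56, -79) = 42
v (O): min(30, 32) = 30
w (O): min(-25, -29, 35) = -29
x (O): min(71, 24, 46) = 24
f (X): max(30, -29, 24) = 30
y (O): min(58, 28, 60) = 28
z (O): min(89, 79) = 79
g (X): max(28, 79) = 79
Right (O): min(42, 30, 79) = 30
start (X): max(20, -34, 30) = 30
At start, X picks Right (highest: 30).
At Right, O picks f (lowest: 30).
At f, X picks v (highest: 30).
At v, O picks bb (lowest: 30).
Terminal value 30.

start -> Right -> f -> v -> bb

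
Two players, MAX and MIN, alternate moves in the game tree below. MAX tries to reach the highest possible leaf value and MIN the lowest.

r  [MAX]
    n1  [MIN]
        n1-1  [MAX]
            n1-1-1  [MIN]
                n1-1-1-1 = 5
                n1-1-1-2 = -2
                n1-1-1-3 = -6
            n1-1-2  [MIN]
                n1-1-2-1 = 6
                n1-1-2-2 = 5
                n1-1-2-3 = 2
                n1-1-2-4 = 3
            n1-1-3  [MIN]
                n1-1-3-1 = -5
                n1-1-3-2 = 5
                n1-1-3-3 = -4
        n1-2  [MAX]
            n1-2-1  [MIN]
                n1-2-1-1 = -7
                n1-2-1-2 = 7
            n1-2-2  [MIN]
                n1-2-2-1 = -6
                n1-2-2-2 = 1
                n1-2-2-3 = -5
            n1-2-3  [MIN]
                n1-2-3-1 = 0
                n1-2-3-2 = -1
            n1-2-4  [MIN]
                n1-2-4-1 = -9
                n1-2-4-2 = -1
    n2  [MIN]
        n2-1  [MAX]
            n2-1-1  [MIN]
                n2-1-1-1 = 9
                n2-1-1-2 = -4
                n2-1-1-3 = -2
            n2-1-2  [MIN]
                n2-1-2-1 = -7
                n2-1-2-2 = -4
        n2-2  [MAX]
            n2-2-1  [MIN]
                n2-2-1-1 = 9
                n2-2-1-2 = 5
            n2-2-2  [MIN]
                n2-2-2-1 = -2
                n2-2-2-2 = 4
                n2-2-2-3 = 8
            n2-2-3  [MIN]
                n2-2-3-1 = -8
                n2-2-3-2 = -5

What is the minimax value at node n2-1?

-4

n2-1-1 (MIN): min(9, -4, -2) = -4
n2-1-2 (MIN): min(-7, -4) = -7
n2-1 (MAX): max(-4, -7) = -4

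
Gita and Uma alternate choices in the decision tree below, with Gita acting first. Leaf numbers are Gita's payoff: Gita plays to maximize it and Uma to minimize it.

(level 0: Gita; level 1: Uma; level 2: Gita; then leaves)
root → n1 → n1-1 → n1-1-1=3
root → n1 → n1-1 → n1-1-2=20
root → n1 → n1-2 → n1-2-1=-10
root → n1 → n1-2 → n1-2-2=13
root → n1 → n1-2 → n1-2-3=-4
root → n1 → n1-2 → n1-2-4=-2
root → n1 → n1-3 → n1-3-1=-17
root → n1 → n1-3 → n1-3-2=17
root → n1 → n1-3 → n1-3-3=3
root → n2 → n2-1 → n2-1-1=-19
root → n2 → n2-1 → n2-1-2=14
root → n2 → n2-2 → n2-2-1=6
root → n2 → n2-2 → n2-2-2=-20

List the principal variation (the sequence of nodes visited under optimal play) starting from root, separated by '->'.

n1-1 (Gita): max(3, 20) = 20
n1-2 (Gita): max(-10, 13, -4, -2) = 13
n1-3 (Gita): max(-17, 17, 3) = 17
n1 (Uma): min(20, 13, 17) = 13
n2-1 (Gita): max(-19, 14) = 14
n2-2 (Gita): max(6, -20) = 6
n2 (Uma): min(14, 6) = 6
root (Gita): max(13, 6) = 13
At root, Gita picks n1 (highest: 13).
At n1, Uma picks n1-2 (lowest: 13).
At n1-2, Gita picks n1-2-2 (highest: 13).
Terminal value 13.

root -> n1 -> n1-2 -> n1-2-2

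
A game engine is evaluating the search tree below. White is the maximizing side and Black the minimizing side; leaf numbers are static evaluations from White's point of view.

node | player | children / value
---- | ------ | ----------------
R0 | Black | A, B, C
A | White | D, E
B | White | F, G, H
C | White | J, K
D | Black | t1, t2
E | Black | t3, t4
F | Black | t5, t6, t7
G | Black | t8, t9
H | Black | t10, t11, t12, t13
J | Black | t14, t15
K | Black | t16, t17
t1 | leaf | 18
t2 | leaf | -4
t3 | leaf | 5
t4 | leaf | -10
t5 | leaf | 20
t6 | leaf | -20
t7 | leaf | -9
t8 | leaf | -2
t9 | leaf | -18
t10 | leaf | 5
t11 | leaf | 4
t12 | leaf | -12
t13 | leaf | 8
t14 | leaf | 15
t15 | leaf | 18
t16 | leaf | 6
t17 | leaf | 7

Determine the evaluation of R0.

D (Black): min(18, -4) = -4
E (Black): min(5, -10) = -10
A (White): max(-4, -10) = -4
F (Black): min(20, -20, -9) = -20
G (Black): min(-2, -18) = -18
H (Black): min(5, 4, -12, 8) = -12
B (White): max(-20, -18, -12) = -12
J (Black): min(15, 18) = 15
K (Black): min(6, 7) = 6
C (White): max(15, 6) = 15
R0 (Black): min(-4, -12, 15) = -12

-12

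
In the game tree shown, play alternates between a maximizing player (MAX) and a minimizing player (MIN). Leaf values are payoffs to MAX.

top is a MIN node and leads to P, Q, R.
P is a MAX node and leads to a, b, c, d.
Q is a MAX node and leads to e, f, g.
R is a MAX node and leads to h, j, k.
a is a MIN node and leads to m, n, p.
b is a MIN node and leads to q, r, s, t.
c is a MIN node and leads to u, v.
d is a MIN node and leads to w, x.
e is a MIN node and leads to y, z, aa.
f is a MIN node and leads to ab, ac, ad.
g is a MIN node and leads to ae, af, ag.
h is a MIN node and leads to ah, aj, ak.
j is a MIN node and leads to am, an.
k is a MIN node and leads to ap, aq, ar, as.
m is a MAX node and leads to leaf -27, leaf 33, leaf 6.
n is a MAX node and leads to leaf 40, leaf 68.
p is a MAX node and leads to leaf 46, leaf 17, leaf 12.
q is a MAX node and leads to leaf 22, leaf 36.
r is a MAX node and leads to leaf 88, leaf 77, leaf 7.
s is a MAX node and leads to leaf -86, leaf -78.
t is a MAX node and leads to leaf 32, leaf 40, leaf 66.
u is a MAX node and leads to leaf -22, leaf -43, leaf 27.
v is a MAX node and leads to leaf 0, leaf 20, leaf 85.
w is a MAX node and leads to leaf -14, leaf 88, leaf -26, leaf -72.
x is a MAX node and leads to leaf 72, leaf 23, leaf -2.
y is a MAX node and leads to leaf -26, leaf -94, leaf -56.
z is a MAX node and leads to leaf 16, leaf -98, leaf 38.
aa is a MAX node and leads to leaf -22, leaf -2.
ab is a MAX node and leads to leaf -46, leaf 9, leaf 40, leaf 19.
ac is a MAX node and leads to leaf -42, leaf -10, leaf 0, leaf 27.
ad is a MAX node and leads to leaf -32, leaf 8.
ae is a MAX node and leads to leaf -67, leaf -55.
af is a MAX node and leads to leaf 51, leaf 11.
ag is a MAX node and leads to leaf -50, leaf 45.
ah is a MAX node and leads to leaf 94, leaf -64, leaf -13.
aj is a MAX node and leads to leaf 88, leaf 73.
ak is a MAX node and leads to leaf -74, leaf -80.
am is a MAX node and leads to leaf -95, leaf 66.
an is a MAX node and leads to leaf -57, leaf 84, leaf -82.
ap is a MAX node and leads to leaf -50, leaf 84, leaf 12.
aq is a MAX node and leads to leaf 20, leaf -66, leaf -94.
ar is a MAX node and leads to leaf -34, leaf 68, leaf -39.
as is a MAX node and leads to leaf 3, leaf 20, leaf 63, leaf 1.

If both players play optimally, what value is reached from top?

m (MAX): max(-27, 33, 6) = 33
n (MAX): max(40, 68) = 68
p (MAX): max(46, 17, 12) = 46
a (MIN): min(33, 68, 46) = 33
q (MAX): max(22, 36) = 36
r (MAX): max(88, 77, 7) = 88
s (MAX): max(-86, -78) = -78
t (MAX): max(32, 40, 66) = 66
b (MIN): min(36, 88, -78, 66) = -78
u (MAX): max(-22, -43, 27) = 27
v (MAX): max(0, 20, 85) = 85
c (MIN): min(27, 85) = 27
w (MAX): max(-14, 88, -26, -72) = 88
x (MAX): max(72, 23, -2) = 72
d (MIN): min(88, 72) = 72
P (MAX): max(33, -78, 27, 72) = 72
y (MAX): max(-26, -94, -56) = -26
z (MAX): max(16, -98, 38) = 38
aa (MAX): max(-22, -2) = -2
e (MIN): min(-26, 38, -2) = -26
ab (MAX): max(-46, 9, 40, 19) = 40
ac (MAX): max(-42, -10, 0, 27) = 27
ad (MAX): max(-32, 8) = 8
f (MIN): min(40, 27, 8) = 8
ae (MAX): max(-67, -55) = -55
af (MAX): max(51, 11) = 51
ag (MAX): max(-50, 45) = 45
g (MIN): min(-55, 51, 45) = -55
Q (MAX): max(-26, 8, -55) = 8
ah (MAX): max(94, -64, -13) = 94
aj (MAX): max(88, 73) = 88
ak (MAX): max(-74, -80) = -74
h (MIN): min(94, 88, -74) = -74
am (MAX): max(-95, 66) = 66
an (MAX): max(-57, 84, -82) = 84
j (MIN): min(66, 84) = 66
ap (MAX): max(-50, 84, 12) = 84
aq (MAX): max(20, -66, -94) = 20
ar (MAX): max(-34, 68, -39) = 68
as (MAX): max(3, 20, 63, 1) = 63
k (MIN): min(84, 20, 68, 63) = 20
R (MAX): max(-74, 66, 20) = 66
top (MIN): min(72, 8, 66) = 8

8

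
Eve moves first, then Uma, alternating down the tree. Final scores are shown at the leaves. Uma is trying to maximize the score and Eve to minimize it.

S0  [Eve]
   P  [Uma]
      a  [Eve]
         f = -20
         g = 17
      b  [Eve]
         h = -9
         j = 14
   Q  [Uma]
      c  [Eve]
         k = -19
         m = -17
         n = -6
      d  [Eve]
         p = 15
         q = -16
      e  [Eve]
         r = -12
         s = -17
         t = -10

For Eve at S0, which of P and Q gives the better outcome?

a (Eve): min(-20, 17) = -20
b (Eve): min(-9, 14) = -9
P (Uma): max(-20, -9) = -9
c (Eve): min(-19, -17, -6) = -19
d (Eve): min(15, -16) = -16
e (Eve): min(-12, -17, -10) = -17
Q (Uma): max(-19, -16, -17) = -16
Eve prefers the lower value; P=-9, Q=-16. Q is better since -16 < -9.

Q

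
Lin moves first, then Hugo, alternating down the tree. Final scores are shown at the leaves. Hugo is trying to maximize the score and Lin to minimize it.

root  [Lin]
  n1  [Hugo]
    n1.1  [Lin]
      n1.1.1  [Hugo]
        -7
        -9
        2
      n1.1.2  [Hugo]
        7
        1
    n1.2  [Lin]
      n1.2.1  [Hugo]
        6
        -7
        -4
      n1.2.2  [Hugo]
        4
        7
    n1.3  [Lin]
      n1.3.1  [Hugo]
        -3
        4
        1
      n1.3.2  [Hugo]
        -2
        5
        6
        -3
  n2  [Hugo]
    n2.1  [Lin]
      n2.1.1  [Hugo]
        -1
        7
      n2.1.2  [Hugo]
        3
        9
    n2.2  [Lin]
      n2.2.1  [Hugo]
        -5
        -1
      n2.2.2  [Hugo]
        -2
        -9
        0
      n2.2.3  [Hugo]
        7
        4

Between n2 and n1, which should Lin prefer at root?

n1

n2.1.1 (Hugo): max(-1, 7) = 7
n2.1.2 (Hugo): max(3, 9) = 9
n2.1 (Lin): min(7, 9) = 7
n2.2.1 (Hugo): max(-5, -1) = -1
n2.2.2 (Hugo): max(-2, -9, 0) = 0
n2.2.3 (Hugo): max(7, 4) = 7
n2.2 (Lin): min(-1, 0, 7) = -1
n2 (Hugo): max(7, -1) = 7
n1.1.1 (Hugo): max(-7, -9, 2) = 2
n1.1.2 (Hugo): max(7, 1) = 7
n1.1 (Lin): min(2, 7) = 2
n1.2.1 (Hugo): max(6, -7, -4) = 6
n1.2.2 (Hugo): max(4, 7) = 7
n1.2 (Lin): min(6, 7) = 6
n1.3.1 (Hugo): max(-3, 4, 1) = 4
n1.3.2 (Hugo): max(-2, 5, 6, -3) = 6
n1.3 (Lin): min(4, 6) = 4
n1 (Hugo): max(2, 6, 4) = 6
Lin prefers the lower value; n2=7, n1=6. n1 is better since 6 < 7.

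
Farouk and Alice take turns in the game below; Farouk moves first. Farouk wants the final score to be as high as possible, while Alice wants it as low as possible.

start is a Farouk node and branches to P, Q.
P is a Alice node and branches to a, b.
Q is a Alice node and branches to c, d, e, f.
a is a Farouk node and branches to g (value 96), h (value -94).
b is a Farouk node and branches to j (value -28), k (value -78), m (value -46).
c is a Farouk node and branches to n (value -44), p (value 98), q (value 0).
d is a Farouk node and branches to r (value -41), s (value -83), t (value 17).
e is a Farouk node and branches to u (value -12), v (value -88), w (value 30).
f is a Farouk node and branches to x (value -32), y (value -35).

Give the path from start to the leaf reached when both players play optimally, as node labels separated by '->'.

a (Farouk): max(96, -94) = 96
b (Farouk): max(-28, -78, -46) = -28
P (Alice): min(96, -28) = -28
c (Farouk): max(-44, 98, 0) = 98
d (Farouk): max(-41, -83, 17) = 17
e (Farouk): max(-12, -88, 30) = 30
f (Farouk): max(-32, -35) = -32
Q (Alice): min(98, 17, 30, -32) = -32
start (Farouk): max(-28, -32) = -28
At start, Farouk picks P (highest: -28).
At P, Alice picks b (lowest: -28).
At b, Farouk picks j (highest: -28).
Terminal value -28.

start -> P -> b -> j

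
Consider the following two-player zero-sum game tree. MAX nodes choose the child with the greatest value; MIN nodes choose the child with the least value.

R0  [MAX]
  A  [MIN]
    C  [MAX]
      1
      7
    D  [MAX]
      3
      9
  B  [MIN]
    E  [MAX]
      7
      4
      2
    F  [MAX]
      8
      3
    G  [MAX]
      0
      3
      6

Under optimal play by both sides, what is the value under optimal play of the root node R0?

C (MAX): max(1, 7) = 7
D (MAX): max(3, 9) = 9
A (MIN): min(7, 9) = 7
E (MAX): max(7, 4, 2) = 7
F (MAX): max(8, 3) = 8
G (MAX): max(0, 3, 6) = 6
B (MIN): min(7, 8, 6) = 6
R0 (MAX): max(7, 6) = 7

7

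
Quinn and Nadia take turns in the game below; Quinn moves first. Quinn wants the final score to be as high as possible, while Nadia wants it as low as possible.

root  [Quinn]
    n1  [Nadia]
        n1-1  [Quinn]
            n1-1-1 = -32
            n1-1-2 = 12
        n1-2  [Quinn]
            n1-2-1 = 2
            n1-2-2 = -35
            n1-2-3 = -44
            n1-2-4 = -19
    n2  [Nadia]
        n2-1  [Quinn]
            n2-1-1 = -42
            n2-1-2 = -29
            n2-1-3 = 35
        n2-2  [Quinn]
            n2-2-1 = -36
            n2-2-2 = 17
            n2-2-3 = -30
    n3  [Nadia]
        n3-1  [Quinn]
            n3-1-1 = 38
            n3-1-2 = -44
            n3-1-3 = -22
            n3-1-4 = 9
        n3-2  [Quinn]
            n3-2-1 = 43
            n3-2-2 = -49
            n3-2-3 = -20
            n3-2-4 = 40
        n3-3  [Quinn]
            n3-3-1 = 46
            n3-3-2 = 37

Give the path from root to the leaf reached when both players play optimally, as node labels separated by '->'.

n1-1 (Quinn): max(-32, 12) = 12
n1-2 (Quinn): max(2, -35, -44, -19) = 2
n1 (Nadia): min(12, 2) = 2
n2-1 (Quinn): max(-42, -29, 35) = 35
n2-2 (Quinn): max(-36, 17, -30) = 17
n2 (Nadia): min(35, 17) = 17
n3-1 (Quinn): max(38, -44, -22, 9) = 38
n3-2 (Quinn): max(43, -49, -20, 40) = 43
n3-3 (Quinn): max(46, 37) = 46
n3 (Nadia): min(38, 43, 46) = 38
root (Quinn): max(2, 17, 38) = 38
At root, Quinn picks n3 (highest: 38).
At n3, Nadia picks n3-1 (lowest: 38).
At n3-1, Quinn picks n3-1-1 (highest: 38).
Terminal value 38.

root -> n3 -> n3-1 -> n3-1-1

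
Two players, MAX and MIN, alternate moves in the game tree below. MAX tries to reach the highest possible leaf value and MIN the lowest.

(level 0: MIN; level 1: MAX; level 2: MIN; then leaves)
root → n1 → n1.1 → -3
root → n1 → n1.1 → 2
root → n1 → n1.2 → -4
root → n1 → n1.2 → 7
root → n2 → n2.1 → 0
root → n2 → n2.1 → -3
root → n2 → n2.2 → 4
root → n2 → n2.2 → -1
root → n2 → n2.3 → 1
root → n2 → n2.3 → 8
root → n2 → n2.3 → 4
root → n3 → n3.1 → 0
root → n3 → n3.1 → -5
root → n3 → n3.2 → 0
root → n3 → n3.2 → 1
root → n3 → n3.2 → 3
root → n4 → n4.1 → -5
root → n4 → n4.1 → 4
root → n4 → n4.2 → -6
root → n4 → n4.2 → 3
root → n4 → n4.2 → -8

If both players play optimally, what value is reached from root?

-5

n1.1 (MIN): min(-3, 2) = -3
n1.2 (MIN): min(-4, 7) = -4
n1 (MAX): max(-3, -4) = -3
n2.1 (MIN): min(0, -3) = -3
n2.2 (MIN): min(4, -1) = -1
n2.3 (MIN): min(1, 8, 4) = 1
n2 (MAX): max(-3, -1, 1) = 1
n3.1 (MIN): min(0, -5) = -5
n3.2 (MIN): min(0, 1, 3) = 0
n3 (MAX): max(-5, 0) = 0
n4.1 (MIN): min(-5, 4) = -5
n4.2 (MIN): min(-6, 3, -8) = -8
n4 (MAX): max(-5, -8) = -5
root (MIN): min(-3, 1, 0, -5) = -5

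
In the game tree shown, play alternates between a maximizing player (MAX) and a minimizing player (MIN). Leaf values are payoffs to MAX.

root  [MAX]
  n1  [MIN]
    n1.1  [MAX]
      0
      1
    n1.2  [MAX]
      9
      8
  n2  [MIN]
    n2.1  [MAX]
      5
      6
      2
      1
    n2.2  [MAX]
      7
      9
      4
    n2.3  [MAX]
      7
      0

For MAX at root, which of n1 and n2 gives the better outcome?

n2

n1.1 (MAX): max(0, 1) = 1
n1.2 (MAX): max(9, 8) = 9
n1 (MIN): min(1, 9) = 1
n2.1 (MAX): max(5, 6, 2, 1) = 6
n2.2 (MAX): max(7, 9, 4) = 9
n2.3 (MAX): max(7, 0) = 7
n2 (MIN): min(6, 9, 7) = 6
MAX prefers the higher value; n1=1, n2=6. n2 is better since 6 > 1.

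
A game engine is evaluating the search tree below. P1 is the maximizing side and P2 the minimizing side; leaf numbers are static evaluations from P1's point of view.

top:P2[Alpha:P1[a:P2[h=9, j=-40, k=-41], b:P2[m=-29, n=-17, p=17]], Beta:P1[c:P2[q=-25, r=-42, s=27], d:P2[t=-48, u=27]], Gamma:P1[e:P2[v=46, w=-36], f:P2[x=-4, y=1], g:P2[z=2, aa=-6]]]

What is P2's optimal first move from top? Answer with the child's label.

Beta

a (P2): min(9, -40, -41) = -41
b (P2): min(-29, -17, 17) = -29
Alpha (P1): max(-41, -29) = -29
c (P2): min(-25, -42, 27) = -42
d (P2): min(-48, 27) = -48
Beta (P1): max(-42, -48) = -42
e (P2): min(46, -36) = -36
f (P2): min(-4, 1) = -4
g (P2): min(2, -6) = -6
Gamma (P1): max(-36, -4, -6) = -4
top (P2): min(-29, -42, -4) = -42
P2 at top wants the lowest of {Alpha=-29, Beta=-42, Gamma=-4}, so chooses Beta.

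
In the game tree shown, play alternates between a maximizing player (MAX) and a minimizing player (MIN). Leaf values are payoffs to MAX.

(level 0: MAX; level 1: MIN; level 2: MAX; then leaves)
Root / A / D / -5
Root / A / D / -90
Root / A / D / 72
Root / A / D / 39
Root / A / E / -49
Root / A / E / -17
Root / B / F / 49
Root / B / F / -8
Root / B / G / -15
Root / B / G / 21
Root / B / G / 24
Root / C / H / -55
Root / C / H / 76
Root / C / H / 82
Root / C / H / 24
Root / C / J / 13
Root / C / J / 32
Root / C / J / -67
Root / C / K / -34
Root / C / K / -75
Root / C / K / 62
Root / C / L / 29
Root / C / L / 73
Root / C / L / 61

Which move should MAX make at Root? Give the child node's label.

D (MAX): max(-5, -90, 72, 39) = 72
E (MAX): max(-49, -17) = -17
A (MIN): min(72, -17) = -17
F (MAX): max(49, -8) = 49
G (MAX): max(-15, 21, 24) = 24
B (MIN): min(49, 24) = 24
H (MAX): max(-55, 76, 82, 24) = 82
J (MAX): max(13, 32, -67) = 32
K (MAX): max(-34, -75, 62) = 62
L (MAX): max(29, 73, 61) = 73
C (MIN): min(82, 32, 62, 73) = 32
Root (MAX): max(-17, 24, 32) = 32
MAX at Root wants the highest of {A=-17, B=24, C=32}, so chooses C.

C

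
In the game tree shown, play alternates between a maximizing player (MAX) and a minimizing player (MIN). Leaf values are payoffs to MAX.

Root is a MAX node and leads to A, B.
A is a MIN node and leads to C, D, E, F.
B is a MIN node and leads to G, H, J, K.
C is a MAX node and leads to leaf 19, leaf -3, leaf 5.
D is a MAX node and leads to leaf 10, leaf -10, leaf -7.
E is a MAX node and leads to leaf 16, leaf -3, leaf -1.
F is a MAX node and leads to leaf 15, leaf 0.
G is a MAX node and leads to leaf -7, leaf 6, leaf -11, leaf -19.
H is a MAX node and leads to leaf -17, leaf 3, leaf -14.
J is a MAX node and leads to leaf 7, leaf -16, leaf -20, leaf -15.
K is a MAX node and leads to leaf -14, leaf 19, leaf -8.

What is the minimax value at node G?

G (MAX): max(-7, 6, -11, -19) = 6

6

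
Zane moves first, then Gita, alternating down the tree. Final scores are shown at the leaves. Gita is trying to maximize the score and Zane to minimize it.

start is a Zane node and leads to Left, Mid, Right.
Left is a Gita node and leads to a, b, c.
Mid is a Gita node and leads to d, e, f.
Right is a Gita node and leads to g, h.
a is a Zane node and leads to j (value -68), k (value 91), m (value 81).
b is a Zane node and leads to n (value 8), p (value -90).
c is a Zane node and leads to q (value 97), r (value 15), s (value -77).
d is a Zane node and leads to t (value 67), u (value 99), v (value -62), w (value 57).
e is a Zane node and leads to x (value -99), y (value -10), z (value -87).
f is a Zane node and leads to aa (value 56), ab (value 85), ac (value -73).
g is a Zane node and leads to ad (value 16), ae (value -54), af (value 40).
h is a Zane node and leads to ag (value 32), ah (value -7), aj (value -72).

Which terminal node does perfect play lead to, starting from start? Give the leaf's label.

j

a (Zane): min(-68, 91, 81) = -68
b (Zane): min(8, -90) = -90
c (Zane): min(97, 15, -77) = -77
Left (Gita): max(-68, -90, -77) = -68
d (Zane): min(67, 99, -62, 57) = -62
e (Zane): min(-99, -10, -87) = -99
f (Zane): min(56, 85, -73) = -73
Mid (Gita): max(-62, -99, -73) = -62
g (Zane): min(16, -54, 40) = -54
h (Zane): min(32, -7, -72) = -72
Right (Gita): max(-54, -72) = -54
start (Zane): min(-68, -62, -54) = -68
At start, Zane picks Left (lowest: -68).
At Left, Gita picks a (highest: -68).
At a, Zane picks j (lowest: -68).
Terminal value -68.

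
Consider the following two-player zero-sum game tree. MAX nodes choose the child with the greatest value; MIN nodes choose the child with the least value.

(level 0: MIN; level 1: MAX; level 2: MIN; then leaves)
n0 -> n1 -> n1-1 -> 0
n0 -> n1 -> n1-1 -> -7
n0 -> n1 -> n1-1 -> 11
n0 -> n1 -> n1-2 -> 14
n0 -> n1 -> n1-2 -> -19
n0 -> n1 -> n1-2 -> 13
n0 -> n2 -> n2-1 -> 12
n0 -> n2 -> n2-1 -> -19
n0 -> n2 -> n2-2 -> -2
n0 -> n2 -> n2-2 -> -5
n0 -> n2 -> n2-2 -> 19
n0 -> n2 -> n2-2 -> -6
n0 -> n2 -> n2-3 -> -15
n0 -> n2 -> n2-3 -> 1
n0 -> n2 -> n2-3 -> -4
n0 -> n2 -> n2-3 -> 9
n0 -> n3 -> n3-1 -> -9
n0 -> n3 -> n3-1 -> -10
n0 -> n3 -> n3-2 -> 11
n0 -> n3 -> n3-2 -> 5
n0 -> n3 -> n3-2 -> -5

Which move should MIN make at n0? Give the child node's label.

n1-1 (MIN): min(0, -7, 11) = -7
n1-2 (MIN): min(14, -19, 13) = -19
n1 (MAX): max(-7, -19) = -7
n2-1 (MIN): min(12, -19) = -19
n2-2 (MIN): min(-2, -5, 19, -6) = -6
n2-3 (MIN): min(-15, 1, -4, 9) = -15
n2 (MAX): max(-19, -6, -15) = -6
n3-1 (MIN): min(-9, -10) = -10
n3-2 (MIN): min(11, 5, -5) = -5
n3 (MAX): max(-10, -5) = -5
n0 (MIN): min(-7, -6, -5) = -7
MIN at n0 wants the lowest of {n1=-7, n2=-6, n3=-5}, so chooses n1.

n1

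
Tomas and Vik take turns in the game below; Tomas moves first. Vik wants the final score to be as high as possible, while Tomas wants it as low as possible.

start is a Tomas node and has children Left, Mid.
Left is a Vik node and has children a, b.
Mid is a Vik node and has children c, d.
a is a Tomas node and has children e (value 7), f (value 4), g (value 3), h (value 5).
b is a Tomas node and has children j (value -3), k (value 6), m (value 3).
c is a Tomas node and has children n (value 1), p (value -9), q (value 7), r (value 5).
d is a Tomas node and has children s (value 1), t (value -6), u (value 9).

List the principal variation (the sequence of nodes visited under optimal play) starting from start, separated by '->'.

a (Tomas): min(7, 4, 3, 5) = 3
b (Tomas): min(-3, 6, 3) = -3
Left (Vik): max(3, -3) = 3
c (Tomas): min(1, -9, 7, 5) = -9
d (Tomas): min(1, -6, 9) = -6
Mid (Vik): max(-9, -6) = -6
start (Tomas): min(3, -6) = -6
At start, Tomas picks Mid (lowest: -6).
At Mid, Vik picks d (highest: -6).
At d, Tomas picks t (lowest: -6).
Terminal value -6.

start -> Mid -> d -> t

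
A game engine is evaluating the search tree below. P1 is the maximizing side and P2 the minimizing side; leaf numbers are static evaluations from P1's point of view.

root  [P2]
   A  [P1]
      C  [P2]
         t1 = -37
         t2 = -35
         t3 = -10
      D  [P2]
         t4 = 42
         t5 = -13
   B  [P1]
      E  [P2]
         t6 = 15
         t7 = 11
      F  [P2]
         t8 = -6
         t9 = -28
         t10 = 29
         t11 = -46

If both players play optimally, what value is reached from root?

C (P2): min(-37, -35, -10) = -37
D (P2): min(42, -13) = -13
A (P1): max(-37, -13) = -13
E (P2): min(15, 11) = 11
F (P2): min(-6, -28, 29, -46) = -46
B (P1): max(11, -46) = 11
root (P2): min(-13, 11) = -13

-13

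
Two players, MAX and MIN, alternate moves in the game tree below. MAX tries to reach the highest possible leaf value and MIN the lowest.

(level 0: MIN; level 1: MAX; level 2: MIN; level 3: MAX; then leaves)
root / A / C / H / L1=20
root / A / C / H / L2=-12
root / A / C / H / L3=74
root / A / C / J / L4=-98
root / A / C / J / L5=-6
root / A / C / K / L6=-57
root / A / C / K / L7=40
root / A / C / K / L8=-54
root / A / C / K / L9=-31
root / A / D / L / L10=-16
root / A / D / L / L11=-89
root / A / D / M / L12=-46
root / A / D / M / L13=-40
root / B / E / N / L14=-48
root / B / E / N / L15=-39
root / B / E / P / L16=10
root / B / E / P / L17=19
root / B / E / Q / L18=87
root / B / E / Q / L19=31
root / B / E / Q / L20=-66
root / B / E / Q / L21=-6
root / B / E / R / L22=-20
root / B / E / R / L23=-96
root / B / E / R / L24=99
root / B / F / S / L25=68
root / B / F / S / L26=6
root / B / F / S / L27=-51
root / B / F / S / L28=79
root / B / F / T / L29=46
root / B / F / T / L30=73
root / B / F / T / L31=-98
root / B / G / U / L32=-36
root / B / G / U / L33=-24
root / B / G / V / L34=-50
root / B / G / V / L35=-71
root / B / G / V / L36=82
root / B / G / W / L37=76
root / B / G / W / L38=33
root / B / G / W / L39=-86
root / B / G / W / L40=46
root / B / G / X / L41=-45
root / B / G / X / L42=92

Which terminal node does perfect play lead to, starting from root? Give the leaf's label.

H (MAX): max(20, -12, 74) = 74
J (MAX): max(-98, -6) = -6
K (MAX): max(-57, 40, -54, -31) = 40
C (MIN): min(74, -6, 40) = -6
L (MAX): max(-16, -89) = -16
M (MAX): max(-46, -40) = -40
D (MIN): min(-16, -40) = -40
A (MAX): max(-6, -40) = -6
N (MAX): max(-48, -39) = -39
P (MAX): max(10, 19) = 19
Q (MAX): max(87, 31, -66, -6) = 87
R (MAX): max(-20, -96, 99) = 99
E (MIN): min(-39, 19, 87, 99) = -39
S (MAX): max(68, 6, -51, 79) = 79
T (MAX): max(46, 73, -98) = 73
F (MIN): min(79, 73) = 73
U (MAX): max(-36, -24) = -24
V (MAX): max(-50, -71, 82) = 82
W (MAX): max(76, 33, -86, 46) = 76
X (MAX): max(-45, 92) = 92
G (MIN): min(-24, 82, 76, 92) = -24
B (MAX): max(-39, 73, -24) = 73
root (MIN): min(-6, 73) = -6
At root, MIN picks A (lowest: -6).
At A, MAX picks C (highest: -6).
At C, MIN picks J (lowest: -6).
At J, MAX picks L5 (highest: -6).
Terminal value -6.

L5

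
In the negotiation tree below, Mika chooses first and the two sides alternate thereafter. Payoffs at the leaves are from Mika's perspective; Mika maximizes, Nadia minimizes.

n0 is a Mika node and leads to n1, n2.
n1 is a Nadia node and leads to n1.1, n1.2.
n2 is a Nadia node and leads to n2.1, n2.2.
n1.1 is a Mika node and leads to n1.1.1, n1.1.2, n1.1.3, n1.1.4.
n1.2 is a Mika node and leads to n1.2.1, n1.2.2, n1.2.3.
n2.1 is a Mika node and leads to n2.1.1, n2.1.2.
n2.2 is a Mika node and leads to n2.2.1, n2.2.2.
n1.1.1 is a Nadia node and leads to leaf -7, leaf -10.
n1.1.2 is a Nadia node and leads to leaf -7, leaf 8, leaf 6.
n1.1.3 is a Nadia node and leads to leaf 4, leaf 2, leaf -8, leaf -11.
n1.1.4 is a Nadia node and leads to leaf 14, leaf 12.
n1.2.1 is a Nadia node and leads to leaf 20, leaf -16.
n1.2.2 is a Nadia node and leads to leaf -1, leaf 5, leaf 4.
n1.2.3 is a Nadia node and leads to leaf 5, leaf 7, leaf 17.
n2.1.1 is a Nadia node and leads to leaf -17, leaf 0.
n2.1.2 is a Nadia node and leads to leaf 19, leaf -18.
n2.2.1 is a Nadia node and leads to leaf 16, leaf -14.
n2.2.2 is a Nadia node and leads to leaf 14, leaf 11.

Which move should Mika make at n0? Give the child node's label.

n1.1.1 (Nadia): min(-7, -10) = -10
n1.1.2 (Nadia): min(-7, 8, 6) = -7
n1.1.3 (Nadia): min(4, 2, -8, -11) = -11
n1.1.4 (Nadia): min(14, 12) = 12
n1.1 (Mika): max(-10, -7, -11, 12) = 12
n1.2.1 (Nadia): min(20, -16) = -16
n1.2.2 (Nadia): min(-1, 5, 4) = -1
n1.2.3 (Nadia): min(5, 7, 17) = 5
n1.2 (Mika): max(-16, -1, 5) = 5
n1 (Nadia): min(12, 5) = 5
n2.1.1 (Nadia): min(-17, 0) = -17
n2.1.2 (Nadia): min(19, -18) = -18
n2.1 (Mika): max(-17, -18) = -17
n2.2.1 (Nadia): min(16, -14) = -14
n2.2.2 (Nadia): min(14, 11) = 11
n2.2 (Mika): max(-14, 11) = 11
n2 (Nadia): min(-17, 11) = -17
n0 (Mika): max(5, -17) = 5
Mika at n0 wants the highest of {n1=5, n2=-17}, so chooses n1.

n1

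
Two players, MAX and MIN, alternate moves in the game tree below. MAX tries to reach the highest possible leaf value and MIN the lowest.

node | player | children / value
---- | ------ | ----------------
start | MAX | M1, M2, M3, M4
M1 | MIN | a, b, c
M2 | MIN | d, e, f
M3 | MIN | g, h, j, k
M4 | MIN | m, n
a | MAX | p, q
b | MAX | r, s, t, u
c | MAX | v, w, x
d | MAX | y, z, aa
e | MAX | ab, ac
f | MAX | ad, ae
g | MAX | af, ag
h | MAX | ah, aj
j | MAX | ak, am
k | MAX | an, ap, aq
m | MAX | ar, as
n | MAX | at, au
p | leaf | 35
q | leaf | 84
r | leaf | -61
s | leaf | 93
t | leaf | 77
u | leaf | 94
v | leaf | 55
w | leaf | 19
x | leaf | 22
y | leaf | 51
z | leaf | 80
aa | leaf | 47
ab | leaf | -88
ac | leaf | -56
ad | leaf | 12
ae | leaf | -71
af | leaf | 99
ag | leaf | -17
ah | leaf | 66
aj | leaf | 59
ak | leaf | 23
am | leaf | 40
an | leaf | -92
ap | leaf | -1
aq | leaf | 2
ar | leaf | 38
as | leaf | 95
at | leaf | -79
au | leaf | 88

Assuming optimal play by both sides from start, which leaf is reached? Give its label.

a (MAX): max(35, 84) = 84
b (MAX): max(-61, 93, 77, 94) = 94
c (MAX): max(55, 19, 22) = 55
M1 (MIN): min(84, 94, 55) = 55
d (MAX): max(51, 80, 47) = 80
e (MAX): max(-88, -56) = -56
f (MAX): max(12, -71) = 12
M2 (MIN): min(80, -56, 12) = -56
g (MAX): max(99, -17) = 99
h (MAX): max(66, 59) = 66
j (MAX): max(23, 40) = 40
k (MAX): max(-92, -1, 2) = 2
M3 (MIN): min(99, 66, 40, 2) = 2
m (MAX): max(38, 95) = 95
n (MAX): max(-79, 88) = 88
M4 (MIN): min(95, 88) = 88
start (MAX): max(55, -56, 2, 88) = 88
At start, MAX picks M4 (highest: 88).
At M4, MIN picks n (lowest: 88).
At n, MAX picks au (highest: 88).
Terminal value 88.

au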